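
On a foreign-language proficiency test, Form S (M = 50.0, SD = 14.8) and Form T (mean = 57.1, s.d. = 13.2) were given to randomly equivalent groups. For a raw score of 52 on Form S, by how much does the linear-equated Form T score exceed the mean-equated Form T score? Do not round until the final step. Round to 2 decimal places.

-0.22

Mean-equated: 52 + (57.1 − 50.0) = 59.10
Linear-equated: (13.2/14.8)(52 − 50.0) + 57.1 = 58.884
Difference = 58.884 − 59.10 = -0.22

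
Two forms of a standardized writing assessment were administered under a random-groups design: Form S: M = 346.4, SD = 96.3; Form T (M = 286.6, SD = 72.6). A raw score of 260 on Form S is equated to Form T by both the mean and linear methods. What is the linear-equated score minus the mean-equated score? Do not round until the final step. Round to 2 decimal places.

Mean-equated: 260 + (286.6 − 346.4) = 200.20
Linear-equated: (72.6/96.3)(260 − 346.4) + 286.6 = 221.464
Difference = 221.464 − 200.20 = 21.26

21.26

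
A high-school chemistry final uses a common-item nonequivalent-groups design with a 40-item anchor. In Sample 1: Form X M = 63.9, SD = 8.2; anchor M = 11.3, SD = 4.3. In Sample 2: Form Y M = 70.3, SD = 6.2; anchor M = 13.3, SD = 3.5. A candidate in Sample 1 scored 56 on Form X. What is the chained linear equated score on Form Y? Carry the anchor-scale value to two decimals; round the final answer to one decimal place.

Form X → anchor (Sample 1): v = (4.3/8.2)(56 − 63.9) + 11.3 = 7.16
anchor → Form Y (Sample 2): y = (6.2/3.5)(7.16 − 13.3) + 70.3 = 59.4

59.4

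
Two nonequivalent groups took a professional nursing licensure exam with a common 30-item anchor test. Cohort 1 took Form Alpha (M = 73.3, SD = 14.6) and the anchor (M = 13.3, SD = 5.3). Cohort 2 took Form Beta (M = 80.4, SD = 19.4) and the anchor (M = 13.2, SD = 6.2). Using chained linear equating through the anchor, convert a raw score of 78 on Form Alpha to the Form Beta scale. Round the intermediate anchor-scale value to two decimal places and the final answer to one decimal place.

Form Alpha → anchor (Cohort 1): v = (5.3/14.6)(78 − 73.3) + 13.3 = 15.01
anchor → Form Beta (Cohort 2): y = (19.4/6.2)(15.01 − 13.2) + 80.4 = 86.1

86.1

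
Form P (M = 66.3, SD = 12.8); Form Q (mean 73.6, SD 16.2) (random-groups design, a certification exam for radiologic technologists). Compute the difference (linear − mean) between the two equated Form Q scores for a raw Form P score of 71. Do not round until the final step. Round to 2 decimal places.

1.25

Mean-equated: 71 + (73.6 − 66.3) = 78.30
Linear-equated: (16.2/12.8)(71 − 66.3) + 73.6 = 79.548
Difference = 79.548 − 78.30 = 1.25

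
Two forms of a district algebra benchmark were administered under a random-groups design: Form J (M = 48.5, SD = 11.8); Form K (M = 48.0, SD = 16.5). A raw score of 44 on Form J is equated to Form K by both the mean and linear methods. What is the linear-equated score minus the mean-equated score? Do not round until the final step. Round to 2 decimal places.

-1.79

Mean-equated: 44 + (48.0 − 48.5) = 43.50
Linear-equated: (16.5/11.8)(44 − 48.5) + 48.0 = 41.708
Difference = 41.708 − 43.50 = -1.79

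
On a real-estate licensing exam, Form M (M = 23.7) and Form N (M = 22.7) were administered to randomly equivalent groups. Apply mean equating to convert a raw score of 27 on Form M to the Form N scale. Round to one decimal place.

Mean equating: y = x + (M_Y − M_X) = 27 + (22.7 − 23.7) = 26.0

26.0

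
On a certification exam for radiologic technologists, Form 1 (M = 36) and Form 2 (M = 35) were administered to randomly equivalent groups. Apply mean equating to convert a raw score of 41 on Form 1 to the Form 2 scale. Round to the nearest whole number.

Mean equating: y = x + (M_Y − M_X) = 41 + (35 − 36) = 40

40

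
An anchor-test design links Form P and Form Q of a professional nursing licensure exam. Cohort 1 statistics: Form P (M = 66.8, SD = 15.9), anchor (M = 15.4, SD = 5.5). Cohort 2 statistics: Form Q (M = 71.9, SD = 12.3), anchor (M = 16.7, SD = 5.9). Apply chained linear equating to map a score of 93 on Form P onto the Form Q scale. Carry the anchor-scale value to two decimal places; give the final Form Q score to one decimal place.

88.1

Form P → anchor (Cohort 1): v = (5.5/15.9)(93 − 66.8) + 15.4 = 24.46
anchor → Form Q (Cohort 2): y = (12.3/5.9)(24.46 − 16.7) + 71.9 = 88.1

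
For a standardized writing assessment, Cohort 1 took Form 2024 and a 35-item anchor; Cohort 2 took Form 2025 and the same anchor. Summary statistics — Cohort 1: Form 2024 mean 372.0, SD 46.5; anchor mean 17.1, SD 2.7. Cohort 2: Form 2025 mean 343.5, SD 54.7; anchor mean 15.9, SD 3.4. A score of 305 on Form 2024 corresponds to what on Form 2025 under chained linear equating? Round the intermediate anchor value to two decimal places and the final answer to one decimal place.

Form 2024 → anchor (Cohort 1): v = (2.7/46.5)(305 − 372.0) + 17.1 = 13.21
anchor → Form 2025 (Cohort 2): y = (54.7/3.4)(13.21 − 15.9) + 343.5 = 300.2

300.2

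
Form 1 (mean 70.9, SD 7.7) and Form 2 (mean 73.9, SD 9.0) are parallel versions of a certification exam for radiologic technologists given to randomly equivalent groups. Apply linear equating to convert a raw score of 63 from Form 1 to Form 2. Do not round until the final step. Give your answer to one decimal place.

64.7

Linear equating: y = (SD_Y/SD_X)(x − M_X) + M_Y
y = (9.0/7.7)(63 − 70.9) + 73.9
y = 1.168831 × -7.9 + 73.9 = -9.2338 + 73.9 = 64.7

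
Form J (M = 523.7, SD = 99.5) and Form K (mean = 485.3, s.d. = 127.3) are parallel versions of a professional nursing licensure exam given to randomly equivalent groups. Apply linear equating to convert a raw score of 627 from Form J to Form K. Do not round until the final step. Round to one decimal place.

617.5

Linear equating: y = (SD_Y/SD_X)(x − M_X) + M_Y
y = (127.3/99.5)(627 − 523.7) + 485.3
y = 1.279397 × 103.3 + 485.3 = 132.1617 + 485.3 = 617.5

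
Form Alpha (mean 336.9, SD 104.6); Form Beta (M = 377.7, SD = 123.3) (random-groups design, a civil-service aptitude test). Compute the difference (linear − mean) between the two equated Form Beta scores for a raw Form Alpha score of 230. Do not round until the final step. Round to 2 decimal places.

Mean-equated: 230 + (377.7 − 336.9) = 270.80
Linear-equated: (123.3/104.6)(230 − 336.9) + 377.7 = 251.689
Difference = 251.689 − 270.80 = -19.11

-19.11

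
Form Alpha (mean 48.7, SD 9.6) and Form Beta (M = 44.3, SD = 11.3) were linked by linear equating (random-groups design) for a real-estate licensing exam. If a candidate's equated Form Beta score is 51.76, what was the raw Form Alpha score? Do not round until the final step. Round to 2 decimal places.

55.04

Invert y = (SD_Y/SD_X)(x − M_X) + M_Y:
x = (SD_X/SD_Y)(y − M_Y) + M_X = (9.6/11.3)(51.76 − 44.3) + 48.7
x = 0.849558 × 7.460 + 48.7 = 55.04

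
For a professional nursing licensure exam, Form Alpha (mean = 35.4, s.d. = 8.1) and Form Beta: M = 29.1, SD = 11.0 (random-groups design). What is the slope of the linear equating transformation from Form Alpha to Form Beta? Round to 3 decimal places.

1.358

A = SD_Y / SD_X = 11.0 / 8.1 = 1.358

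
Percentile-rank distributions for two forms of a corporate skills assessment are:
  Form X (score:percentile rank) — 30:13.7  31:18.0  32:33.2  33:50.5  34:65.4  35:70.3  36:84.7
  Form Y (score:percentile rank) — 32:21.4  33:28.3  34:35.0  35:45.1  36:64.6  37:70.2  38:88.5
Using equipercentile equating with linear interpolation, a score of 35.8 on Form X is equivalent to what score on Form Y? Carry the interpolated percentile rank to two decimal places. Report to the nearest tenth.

37.6

PR of 35.8 on Form X: 70.3 + (35.8 − 35)/(36 − 35) × (84.7 − 70.3) = 81.82
On Form Y, PR 81.82 falls between score 37 (PR 70.2) and 38 (PR 88.5).
Interpolate: 37 + (81.82 − 70.2)/(88.5 − 70.2) × (38 − 37) = 37.6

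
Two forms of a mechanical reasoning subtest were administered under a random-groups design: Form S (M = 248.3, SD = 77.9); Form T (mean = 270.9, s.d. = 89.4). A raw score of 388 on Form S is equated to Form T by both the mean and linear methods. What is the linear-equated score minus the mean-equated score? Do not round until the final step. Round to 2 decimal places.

Mean-equated: 388 + (270.9 − 248.3) = 410.60
Linear-equated: (89.4/77.9)(388 − 248.3) + 270.9 = 431.223
Difference = 431.223 − 410.60 = 20.62

20.62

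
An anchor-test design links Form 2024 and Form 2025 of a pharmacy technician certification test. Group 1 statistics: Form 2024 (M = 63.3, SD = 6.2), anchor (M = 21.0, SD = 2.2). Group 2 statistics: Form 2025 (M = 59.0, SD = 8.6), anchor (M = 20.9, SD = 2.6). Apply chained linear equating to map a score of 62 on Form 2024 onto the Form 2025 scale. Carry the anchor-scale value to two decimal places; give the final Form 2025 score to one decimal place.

Form 2024 → anchor (Group 1): v = (2.2/6.2)(62 − 63.3) + 21.0 = 20.54
anchor → Form 2025 (Group 2): y = (8.6/2.6)(20.54 − 20.9) + 59.0 = 57.8

57.8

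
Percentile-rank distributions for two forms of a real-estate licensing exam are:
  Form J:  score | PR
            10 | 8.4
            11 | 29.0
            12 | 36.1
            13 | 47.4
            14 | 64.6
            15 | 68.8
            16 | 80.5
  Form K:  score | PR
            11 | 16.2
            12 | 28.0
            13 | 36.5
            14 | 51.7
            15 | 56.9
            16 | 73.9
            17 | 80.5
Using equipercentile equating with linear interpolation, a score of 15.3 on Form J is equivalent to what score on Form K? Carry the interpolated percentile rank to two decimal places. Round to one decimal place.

PR of 15.3 on Form J: 68.8 + (15.3 − 15)/(16 − 15) × (80.5 − 68.8) = 72.31
On Form K, PR 72.31 falls between score 15 (PR 56.9) and 16 (PR 73.9).
Interpolate: 15 + (72.31 − 56.9)/(73.9 − 56.9) × (16 − 15) = 15.9

15.9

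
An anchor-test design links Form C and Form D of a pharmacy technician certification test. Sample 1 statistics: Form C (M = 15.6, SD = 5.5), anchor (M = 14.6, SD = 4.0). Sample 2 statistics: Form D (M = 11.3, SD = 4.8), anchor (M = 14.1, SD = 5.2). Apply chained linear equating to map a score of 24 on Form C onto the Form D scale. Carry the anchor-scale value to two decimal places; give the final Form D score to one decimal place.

17.4

Form C → anchor (Sample 1): v = (4.0/5.5)(24 − 15.6) + 14.6 = 20.71
anchor → Form D (Sample 2): y = (4.8/5.2)(20.71 − 14.1) + 11.3 = 17.4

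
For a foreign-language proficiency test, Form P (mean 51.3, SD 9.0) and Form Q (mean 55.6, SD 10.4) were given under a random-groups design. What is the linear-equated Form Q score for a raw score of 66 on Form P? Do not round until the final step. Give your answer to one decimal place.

Linear equating: y = (SD_Y/SD_X)(x − M_X) + M_Y
y = (10.4/9.0)(66 − 51.3) + 55.6
y = 1.155556 × 14.7 + 55.6 = 16.9867 + 55.6 = 72.6

72.6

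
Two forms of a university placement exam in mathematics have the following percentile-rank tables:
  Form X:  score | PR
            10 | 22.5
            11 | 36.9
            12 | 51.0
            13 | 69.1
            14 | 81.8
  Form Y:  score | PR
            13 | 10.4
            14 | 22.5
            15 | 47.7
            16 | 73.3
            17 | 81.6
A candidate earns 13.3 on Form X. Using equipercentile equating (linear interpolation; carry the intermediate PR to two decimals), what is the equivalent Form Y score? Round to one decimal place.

PR of 13.3 on Form X: 69.1 + (13.3 − 13)/(14 − 13) × (81.8 − 69.1) = 72.91
On Form Y, PR 72.91 falls between score 15 (PR 47.7) and 16 (PR 73.3).
Interpolate: 15 + (72.91 − 47.7)/(73.3 − 47.7) × (16 − 15) = 16.0

16.0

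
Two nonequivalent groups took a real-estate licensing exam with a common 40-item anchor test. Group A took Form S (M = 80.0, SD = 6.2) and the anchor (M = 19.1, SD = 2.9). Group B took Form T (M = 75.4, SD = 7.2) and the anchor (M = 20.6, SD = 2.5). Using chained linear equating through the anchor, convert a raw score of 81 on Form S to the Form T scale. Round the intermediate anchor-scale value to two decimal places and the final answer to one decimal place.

Form S → anchor (Group A): v = (2.9/6.2)(81 − 80.0) + 19.1 = 19.57
anchor → Form T (Group B): y = (7.2/2.5)(19.57 − 20.6) + 75.4 = 72.4

72.4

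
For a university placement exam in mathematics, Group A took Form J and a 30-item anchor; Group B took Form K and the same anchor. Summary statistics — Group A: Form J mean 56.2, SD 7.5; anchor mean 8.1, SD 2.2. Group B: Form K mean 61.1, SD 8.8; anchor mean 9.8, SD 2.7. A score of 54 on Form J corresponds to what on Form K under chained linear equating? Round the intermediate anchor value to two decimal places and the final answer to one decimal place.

Form J → anchor (Group A): v = (2.2/7.5)(54 − 56.2) + 8.1 = 7.45
anchor → Form K (Group B): y = (8.8/2.7)(7.45 − 9.8) + 61.1 = 53.4

53.4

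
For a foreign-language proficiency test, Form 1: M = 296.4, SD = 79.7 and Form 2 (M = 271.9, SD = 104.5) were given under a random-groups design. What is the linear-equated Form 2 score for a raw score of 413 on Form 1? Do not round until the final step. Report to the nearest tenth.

Linear equating: y = (SD_Y/SD_X)(x − M_X) + M_Y
y = (104.5/79.7)(413 − 296.4) + 271.9
y = 1.311167 × 116.6 + 271.9 = 152.8821 + 271.9 = 424.8

424.8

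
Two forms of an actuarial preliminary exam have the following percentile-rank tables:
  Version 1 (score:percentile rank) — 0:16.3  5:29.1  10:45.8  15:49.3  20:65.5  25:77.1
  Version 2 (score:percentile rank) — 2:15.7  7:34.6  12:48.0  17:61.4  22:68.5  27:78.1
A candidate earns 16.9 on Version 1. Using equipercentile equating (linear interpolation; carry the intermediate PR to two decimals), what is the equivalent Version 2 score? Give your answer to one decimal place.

14.8

PR of 16.9 on Version 1: 49.3 + (16.9 − 15)/(20 − 15) × (65.5 − 49.3) = 55.46
On Version 2, PR 55.46 falls between score 12 (PR 48.0) and 17 (PR 61.4).
Interpolate: 12 + (55.46 − 48.0)/(61.4 − 48.0) × (17 − 12) = 14.8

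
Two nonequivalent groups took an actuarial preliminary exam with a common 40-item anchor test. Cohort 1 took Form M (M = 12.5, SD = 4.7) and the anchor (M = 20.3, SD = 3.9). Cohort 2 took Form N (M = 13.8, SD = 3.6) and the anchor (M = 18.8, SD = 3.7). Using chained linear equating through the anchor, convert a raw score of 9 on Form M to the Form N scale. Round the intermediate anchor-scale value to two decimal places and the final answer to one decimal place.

12.4

Form M → anchor (Cohort 1): v = (3.9/4.7)(9 − 12.5) + 20.3 = 17.40
anchor → Form N (Cohort 2): y = (3.6/3.7)(17.40 − 18.8) + 13.8 = 12.4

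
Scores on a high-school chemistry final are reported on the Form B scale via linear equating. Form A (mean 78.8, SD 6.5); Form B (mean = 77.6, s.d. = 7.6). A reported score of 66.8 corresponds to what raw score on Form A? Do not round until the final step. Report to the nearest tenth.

69.6

Invert y = (SD_Y/SD_X)(x − M_X) + M_Y:
x = (SD_X/SD_Y)(y − M_Y) + M_X = (6.5/7.6)(66.8 − 77.6) + 78.8
x = 0.855263 × -10.800 + 78.8 = 69.6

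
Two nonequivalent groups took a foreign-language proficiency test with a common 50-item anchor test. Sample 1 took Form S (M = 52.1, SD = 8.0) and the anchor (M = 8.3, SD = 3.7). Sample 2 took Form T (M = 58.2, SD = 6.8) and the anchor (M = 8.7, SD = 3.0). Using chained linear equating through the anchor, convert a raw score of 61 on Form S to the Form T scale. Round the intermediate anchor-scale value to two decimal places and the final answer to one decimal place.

66.6

Form S → anchor (Sample 1): v = (3.7/8.0)(61 − 52.1) + 8.3 = 12.42
anchor → Form T (Sample 2): y = (6.8/3.0)(12.42 − 8.7) + 58.2 = 66.6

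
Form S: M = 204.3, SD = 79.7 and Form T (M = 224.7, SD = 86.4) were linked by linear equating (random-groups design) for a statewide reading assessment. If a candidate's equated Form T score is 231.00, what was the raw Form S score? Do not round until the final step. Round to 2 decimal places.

210.11

Invert y = (SD_Y/SD_X)(x − M_X) + M_Y:
x = (SD_X/SD_Y)(y − M_Y) + M_X = (79.7/86.4)(231.00 − 224.7) + 204.3
x = 0.922454 × 6.300 + 204.3 = 210.11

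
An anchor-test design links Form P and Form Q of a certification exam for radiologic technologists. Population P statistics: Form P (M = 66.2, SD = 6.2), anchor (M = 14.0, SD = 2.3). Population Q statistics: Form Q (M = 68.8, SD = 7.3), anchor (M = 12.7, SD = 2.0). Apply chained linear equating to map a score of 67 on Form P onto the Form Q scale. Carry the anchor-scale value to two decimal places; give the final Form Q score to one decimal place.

74.6

Form P → anchor (Population P): v = (2.3/6.2)(67 − 66.2) + 14.0 = 14.30
anchor → Form Q (Population Q): y = (7.3/2.0)(14.30 − 12.7) + 68.8 = 74.6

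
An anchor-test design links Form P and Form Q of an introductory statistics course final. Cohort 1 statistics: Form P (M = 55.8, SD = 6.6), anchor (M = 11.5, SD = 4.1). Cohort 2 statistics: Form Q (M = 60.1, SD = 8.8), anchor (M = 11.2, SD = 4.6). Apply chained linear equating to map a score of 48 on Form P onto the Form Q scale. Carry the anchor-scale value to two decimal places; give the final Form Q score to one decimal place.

Form P → anchor (Cohort 1): v = (4.1/6.6)(48 − 55.8) + 11.5 = 6.65
anchor → Form Q (Cohort 2): y = (8.8/4.6)(6.65 − 11.2) + 60.1 = 51.4

51.4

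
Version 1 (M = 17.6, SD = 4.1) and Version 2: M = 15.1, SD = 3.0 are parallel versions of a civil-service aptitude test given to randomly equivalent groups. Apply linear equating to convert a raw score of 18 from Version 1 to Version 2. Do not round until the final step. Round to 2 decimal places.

15.39

Linear equating: y = (SD_Y/SD_X)(x − M_X) + M_Y
y = (3.0/4.1)(18 − 17.6) + 15.1
y = 0.731707 × 0.4 + 15.1 = 0.2927 + 15.1 = 15.39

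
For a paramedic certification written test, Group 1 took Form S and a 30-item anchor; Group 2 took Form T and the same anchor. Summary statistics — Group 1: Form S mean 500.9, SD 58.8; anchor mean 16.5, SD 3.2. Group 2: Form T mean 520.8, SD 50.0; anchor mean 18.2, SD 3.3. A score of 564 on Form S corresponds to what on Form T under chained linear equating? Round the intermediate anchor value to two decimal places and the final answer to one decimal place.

547.0

Form S → anchor (Group 1): v = (3.2/58.8)(564 − 500.9) + 16.5 = 19.93
anchor → Form T (Group 2): y = (50.0/3.3)(19.93 − 18.2) + 520.8 = 547.0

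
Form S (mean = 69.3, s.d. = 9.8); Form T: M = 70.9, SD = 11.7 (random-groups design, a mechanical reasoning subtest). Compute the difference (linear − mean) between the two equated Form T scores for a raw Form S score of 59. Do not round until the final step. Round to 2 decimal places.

Mean-equated: 59 + (70.9 − 69.3) = 60.60
Linear-equated: (11.7/9.8)(59 − 69.3) + 70.9 = 58.603
Difference = 58.603 − 60.60 = -2.00

-2.00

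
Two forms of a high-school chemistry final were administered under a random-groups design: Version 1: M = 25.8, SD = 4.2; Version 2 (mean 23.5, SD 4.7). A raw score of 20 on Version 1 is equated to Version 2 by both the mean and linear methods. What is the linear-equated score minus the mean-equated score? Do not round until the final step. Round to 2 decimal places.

Mean-equated: 20 + (23.5 − 25.8) = 17.70
Linear-equated: (4.7/4.2)(20 − 25.8) + 23.5 = 17.010
Difference = 17.010 − 17.70 = -0.69

-0.69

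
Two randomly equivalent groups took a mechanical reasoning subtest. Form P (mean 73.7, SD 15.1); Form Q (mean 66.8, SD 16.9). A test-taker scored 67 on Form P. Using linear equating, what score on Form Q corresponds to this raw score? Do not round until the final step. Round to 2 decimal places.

Linear equating: y = (SD_Y/SD_X)(x − M_X) + M_Y
y = (16.9/15.1)(67 − 73.7) + 66.8
y = 1.119205 × -6.7 + 66.8 = -7.4987 + 66.8 = 59.30

59.30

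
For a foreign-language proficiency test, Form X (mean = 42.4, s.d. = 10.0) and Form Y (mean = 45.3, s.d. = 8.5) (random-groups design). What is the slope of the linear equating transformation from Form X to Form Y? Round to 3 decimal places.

A = SD_Y / SD_X = 8.5 / 10.0 = 0.850

0.850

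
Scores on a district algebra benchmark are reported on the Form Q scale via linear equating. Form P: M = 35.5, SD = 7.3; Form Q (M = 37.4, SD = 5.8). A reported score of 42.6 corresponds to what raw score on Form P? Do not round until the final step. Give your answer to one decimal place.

Invert y = (SD_Y/SD_X)(x − M_X) + M_Y:
x = (SD_X/SD_Y)(y − M_Y) + M_X = (7.3/5.8)(42.6 − 37.4) + 35.5
x = 1.258621 × 5.200 + 35.5 = 42.0

42.0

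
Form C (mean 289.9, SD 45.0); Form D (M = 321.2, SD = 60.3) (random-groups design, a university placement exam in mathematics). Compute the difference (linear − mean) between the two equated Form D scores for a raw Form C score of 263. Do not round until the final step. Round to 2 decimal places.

-9.15

Mean-equated: 263 + (321.2 − 289.9) = 294.30
Linear-equated: (60.3/45.0)(263 − 289.9) + 321.2 = 285.154
Difference = 285.154 − 294.30 = -9.15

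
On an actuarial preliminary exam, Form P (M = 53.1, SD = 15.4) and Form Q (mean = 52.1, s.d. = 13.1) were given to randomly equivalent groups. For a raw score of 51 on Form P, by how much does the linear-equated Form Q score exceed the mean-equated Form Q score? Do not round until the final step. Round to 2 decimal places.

0.31

Mean-equated: 51 + (52.1 − 53.1) = 50.00
Linear-equated: (13.1/15.4)(51 − 53.1) + 52.1 = 50.314
Difference = 50.314 − 50.00 = 0.31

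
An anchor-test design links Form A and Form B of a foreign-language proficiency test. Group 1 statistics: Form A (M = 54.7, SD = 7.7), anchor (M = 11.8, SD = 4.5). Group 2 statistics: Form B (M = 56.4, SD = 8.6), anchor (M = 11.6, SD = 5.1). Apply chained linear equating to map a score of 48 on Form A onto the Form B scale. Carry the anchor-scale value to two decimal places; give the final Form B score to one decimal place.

50.1

Form A → anchor (Group 1): v = (4.5/7.7)(48 − 54.7) + 11.8 = 7.88
anchor → Form B (Group 2): y = (8.6/5.1)(7.88 − 11.6) + 56.4 = 50.1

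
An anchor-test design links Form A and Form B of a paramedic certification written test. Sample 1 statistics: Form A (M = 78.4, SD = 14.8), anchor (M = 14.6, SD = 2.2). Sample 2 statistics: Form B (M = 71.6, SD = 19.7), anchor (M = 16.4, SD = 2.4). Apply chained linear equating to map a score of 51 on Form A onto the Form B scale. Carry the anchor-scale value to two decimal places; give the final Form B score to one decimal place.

23.4

Form A → anchor (Sample 1): v = (2.2/14.8)(51 − 78.4) + 14.6 = 10.53
anchor → Form B (Sample 2): y = (19.7/2.4)(10.53 − 16.4) + 71.6 = 23.4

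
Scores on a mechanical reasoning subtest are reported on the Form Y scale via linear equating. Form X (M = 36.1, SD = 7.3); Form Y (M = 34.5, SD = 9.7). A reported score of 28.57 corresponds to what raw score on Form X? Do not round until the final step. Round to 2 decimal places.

31.64

Invert y = (SD_Y/SD_X)(x − M_X) + M_Y:
x = (SD_X/SD_Y)(y − M_Y) + M_X = (7.3/9.7)(28.57 − 34.5) + 36.1
x = 0.752577 × -5.930 + 36.1 = 31.64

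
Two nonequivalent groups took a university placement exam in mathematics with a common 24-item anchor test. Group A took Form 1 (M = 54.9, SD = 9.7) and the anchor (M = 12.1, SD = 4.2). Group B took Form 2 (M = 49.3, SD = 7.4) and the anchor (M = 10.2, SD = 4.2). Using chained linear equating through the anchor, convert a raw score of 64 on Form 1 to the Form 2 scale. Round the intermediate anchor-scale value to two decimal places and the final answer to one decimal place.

59.6

Form 1 → anchor (Group A): v = (4.2/9.7)(64 − 54.9) + 12.1 = 16.04
anchor → Form 2 (Group B): y = (7.4/4.2)(16.04 − 10.2) + 49.3 = 59.6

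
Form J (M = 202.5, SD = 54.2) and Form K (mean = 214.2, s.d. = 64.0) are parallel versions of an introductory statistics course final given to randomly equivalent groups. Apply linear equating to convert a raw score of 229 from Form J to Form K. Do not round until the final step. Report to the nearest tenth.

245.5

Linear equating: y = (SD_Y/SD_X)(x − M_X) + M_Y
y = (64.0/54.2)(229 − 202.5) + 214.2
y = 1.180812 × 26.5 + 214.2 = 31.2915 + 214.2 = 245.5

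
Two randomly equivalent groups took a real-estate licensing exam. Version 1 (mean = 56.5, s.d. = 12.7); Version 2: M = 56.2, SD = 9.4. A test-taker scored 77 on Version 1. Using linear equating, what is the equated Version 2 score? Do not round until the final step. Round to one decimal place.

Linear equating: y = (SD_Y/SD_X)(x − M_X) + M_Y
y = (9.4/12.7)(77 − 56.5) + 56.2
y = 0.740157 × 20.5 + 56.2 = 15.1732 + 56.2 = 71.4

71.4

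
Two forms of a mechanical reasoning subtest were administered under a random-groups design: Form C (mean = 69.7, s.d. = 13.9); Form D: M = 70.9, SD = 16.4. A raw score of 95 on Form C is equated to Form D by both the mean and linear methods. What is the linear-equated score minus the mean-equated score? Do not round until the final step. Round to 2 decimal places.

4.55

Mean-equated: 95 + (70.9 − 69.7) = 96.20
Linear-equated: (16.4/13.9)(95 − 69.7) + 70.9 = 100.750
Difference = 100.750 − 96.20 = 4.55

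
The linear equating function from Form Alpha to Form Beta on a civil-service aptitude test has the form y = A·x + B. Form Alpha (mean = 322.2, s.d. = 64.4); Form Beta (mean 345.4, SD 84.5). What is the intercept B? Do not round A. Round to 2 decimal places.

-77.36

A = SD_Y / SD_X = 84.5 / 64.4 = 1.312112
B = M_Y − A·M_X = 345.4 − 1.312112 × 322.2 = -77.36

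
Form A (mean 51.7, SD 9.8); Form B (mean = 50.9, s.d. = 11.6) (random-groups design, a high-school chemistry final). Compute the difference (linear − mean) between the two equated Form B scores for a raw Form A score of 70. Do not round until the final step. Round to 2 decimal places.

3.36

Mean-equated: 70 + (50.9 − 51.7) = 69.20
Linear-equated: (11.6/9.8)(70 − 51.7) + 50.9 = 72.561
Difference = 72.561 − 69.20 = 3.36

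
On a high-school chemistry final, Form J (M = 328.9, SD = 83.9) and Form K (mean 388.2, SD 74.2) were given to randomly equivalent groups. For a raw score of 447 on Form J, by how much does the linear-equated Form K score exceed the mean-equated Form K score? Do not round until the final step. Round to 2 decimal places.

Mean-equated: 447 + (388.2 − 328.9) = 506.30
Linear-equated: (74.2/83.9)(447 − 328.9) + 388.2 = 492.646
Difference = 492.646 − 506.30 = -13.65

-13.65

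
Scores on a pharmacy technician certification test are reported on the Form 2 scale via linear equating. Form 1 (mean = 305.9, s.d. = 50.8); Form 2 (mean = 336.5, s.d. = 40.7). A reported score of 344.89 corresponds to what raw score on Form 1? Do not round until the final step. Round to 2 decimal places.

Invert y = (SD_Y/SD_X)(x − M_X) + M_Y:
x = (SD_X/SD_Y)(y − M_Y) + M_X = (50.8/40.7)(344.89 − 336.5) + 305.9
x = 1.248157 × 8.390 + 305.9 = 316.37

316.37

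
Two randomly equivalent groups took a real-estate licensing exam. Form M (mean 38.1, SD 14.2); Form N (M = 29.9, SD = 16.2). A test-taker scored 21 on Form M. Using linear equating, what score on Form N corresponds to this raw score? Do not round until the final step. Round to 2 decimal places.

Linear equating: y = (SD_Y/SD_X)(x − M_X) + M_Y
y = (16.2/14.2)(21 − 38.1) + 29.9
y = 1.140845 × -17.1 + 29.9 = -19.5085 + 29.9 = 10.39

10.39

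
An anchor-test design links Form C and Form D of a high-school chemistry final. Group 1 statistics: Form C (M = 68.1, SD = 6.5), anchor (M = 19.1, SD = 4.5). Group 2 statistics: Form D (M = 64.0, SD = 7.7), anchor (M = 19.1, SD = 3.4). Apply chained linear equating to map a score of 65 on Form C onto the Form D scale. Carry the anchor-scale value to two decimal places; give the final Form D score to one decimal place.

59.1

Form C → anchor (Group 1): v = (4.5/6.5)(65 − 68.1) + 19.1 = 16.95
anchor → Form D (Group 2): y = (7.7/3.4)(16.95 − 19.1) + 64.0 = 59.1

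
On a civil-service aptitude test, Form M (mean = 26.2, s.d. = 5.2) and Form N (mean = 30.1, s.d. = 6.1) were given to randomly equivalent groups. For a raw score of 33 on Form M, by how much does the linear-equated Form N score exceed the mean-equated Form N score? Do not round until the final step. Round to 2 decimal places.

Mean-equated: 33 + (30.1 − 26.2) = 36.90
Linear-equated: (6.1/5.2)(33 − 26.2) + 30.1 = 38.077
Difference = 38.077 − 36.90 = 1.18

1.18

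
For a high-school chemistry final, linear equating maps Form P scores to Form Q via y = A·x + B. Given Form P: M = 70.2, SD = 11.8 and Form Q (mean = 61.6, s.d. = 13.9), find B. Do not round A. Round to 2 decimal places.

-21.09

A = SD_Y / SD_X = 13.9 / 11.8 = 1.177966
B = M_Y − A·M_X = 61.6 − 1.177966 × 70.2 = -21.09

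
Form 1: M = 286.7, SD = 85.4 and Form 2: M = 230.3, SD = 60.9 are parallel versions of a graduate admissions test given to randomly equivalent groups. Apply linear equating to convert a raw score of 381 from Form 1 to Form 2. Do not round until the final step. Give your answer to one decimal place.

Linear equating: y = (SD_Y/SD_X)(x − M_X) + M_Y
y = (60.9/85.4)(381 − 286.7) + 230.3
y = 0.713115 × 94.3 + 230.3 = 67.2467 + 230.3 = 297.5

297.5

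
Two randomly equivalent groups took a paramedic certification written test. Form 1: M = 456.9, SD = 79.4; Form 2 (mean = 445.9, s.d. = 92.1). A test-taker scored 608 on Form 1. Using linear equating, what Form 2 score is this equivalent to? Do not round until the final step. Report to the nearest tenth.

Linear equating: y = (SD_Y/SD_X)(x − M_X) + M_Y
y = (92.1/79.4)(608 − 456.9) + 445.9
y = 1.159950 × 151.1 + 445.9 = 175.2684 + 445.9 = 621.2

621.2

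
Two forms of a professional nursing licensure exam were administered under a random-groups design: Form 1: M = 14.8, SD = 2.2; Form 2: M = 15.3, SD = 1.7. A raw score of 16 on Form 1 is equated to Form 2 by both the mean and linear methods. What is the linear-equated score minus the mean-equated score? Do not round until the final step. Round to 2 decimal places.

Mean-equated: 16 + (15.3 − 14.8) = 16.50
Linear-equated: (1.7/2.2)(16 − 14.8) + 15.3 = 16.227
Difference = 16.227 − 16.50 = -0.27

-0.27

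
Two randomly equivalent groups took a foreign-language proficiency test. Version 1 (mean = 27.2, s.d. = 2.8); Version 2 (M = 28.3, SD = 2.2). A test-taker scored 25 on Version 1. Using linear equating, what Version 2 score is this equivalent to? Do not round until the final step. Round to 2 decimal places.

26.57

Linear equating: y = (SD_Y/SD_X)(x − M_X) + M_Y
y = (2.2/2.8)(25 − 27.2) + 28.3
y = 0.785714 × -2.2 + 28.3 = -1.7286 + 28.3 = 26.57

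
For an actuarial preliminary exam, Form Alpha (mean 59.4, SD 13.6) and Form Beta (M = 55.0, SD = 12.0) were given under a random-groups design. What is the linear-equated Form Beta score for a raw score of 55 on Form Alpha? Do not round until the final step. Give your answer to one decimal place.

Linear equating: y = (SD_Y/SD_X)(x − M_X) + M_Y
y = (12.0/13.6)(55 − 59.4) + 55.0
y = 0.882353 × -4.4 + 55.0 = -3.8824 + 55.0 = 51.1

51.1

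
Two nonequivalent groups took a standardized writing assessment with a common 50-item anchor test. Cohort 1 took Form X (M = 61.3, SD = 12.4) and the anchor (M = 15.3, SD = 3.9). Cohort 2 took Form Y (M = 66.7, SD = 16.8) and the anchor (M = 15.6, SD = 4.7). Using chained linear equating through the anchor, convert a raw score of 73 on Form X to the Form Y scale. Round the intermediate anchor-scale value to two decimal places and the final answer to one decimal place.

Form X → anchor (Cohort 1): v = (3.9/12.4)(73 − 61.3) + 15.3 = 18.98
anchor → Form Y (Cohort 2): y = (16.8/4.7)(18.98 − 15.6) + 66.7 = 78.8

78.8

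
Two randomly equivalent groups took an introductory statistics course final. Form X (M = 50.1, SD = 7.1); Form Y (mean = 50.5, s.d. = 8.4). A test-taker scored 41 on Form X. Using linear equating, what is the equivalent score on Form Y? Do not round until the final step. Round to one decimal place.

39.7

Linear equating: y = (SD_Y/SD_X)(x − M_X) + M_Y
y = (8.4/7.1)(41 − 50.1) + 50.5
y = 1.183099 × -9.1 + 50.5 = -10.7662 + 50.5 = 39.7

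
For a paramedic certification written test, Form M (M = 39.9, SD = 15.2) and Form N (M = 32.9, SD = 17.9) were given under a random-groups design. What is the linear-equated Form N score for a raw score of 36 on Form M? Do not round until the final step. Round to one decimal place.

Linear equating: y = (SD_Y/SD_X)(x − M_X) + M_Y
y = (17.9/15.2)(36 − 39.9) + 32.9
y = 1.177632 × -3.9 + 32.9 = -4.5928 + 32.9 = 28.3

28.3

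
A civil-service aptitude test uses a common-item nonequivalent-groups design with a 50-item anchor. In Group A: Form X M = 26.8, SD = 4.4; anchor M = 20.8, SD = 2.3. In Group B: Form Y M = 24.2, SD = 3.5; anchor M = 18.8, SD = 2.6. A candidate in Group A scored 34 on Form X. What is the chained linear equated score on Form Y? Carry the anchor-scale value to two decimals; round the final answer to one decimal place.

32.0

Form X → anchor (Group A): v = (2.3/4.4)(34 − 26.8) + 20.8 = 24.56
anchor → Form Y (Group B): y = (3.5/2.6)(24.56 − 18.8) + 24.2 = 32.0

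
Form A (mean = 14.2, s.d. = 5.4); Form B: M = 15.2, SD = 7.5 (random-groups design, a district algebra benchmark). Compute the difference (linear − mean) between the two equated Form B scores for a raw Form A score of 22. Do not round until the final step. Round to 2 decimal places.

3.03

Mean-equated: 22 + (15.2 − 14.2) = 23.00
Linear-equated: (7.5/5.4)(22 − 14.2) + 15.2 = 26.033
Difference = 26.033 − 23.00 = 3.03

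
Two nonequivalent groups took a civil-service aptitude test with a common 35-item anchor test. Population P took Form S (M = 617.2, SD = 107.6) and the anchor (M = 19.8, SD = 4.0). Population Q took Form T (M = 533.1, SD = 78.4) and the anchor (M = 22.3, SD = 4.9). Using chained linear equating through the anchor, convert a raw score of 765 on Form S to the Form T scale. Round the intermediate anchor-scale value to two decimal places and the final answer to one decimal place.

Form S → anchor (Population P): v = (4.0/107.6)(765 − 617.2) + 19.8 = 25.29
anchor → Form T (Population Q): y = (78.4/4.9)(25.29 − 22.3) + 533.1 = 580.9

580.9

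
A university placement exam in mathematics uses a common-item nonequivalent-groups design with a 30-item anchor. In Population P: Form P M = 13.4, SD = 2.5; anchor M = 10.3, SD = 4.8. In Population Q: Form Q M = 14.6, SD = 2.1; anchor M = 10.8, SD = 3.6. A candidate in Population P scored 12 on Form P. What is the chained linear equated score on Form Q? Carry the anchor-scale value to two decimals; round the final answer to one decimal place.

12.7

Form P → anchor (Population P): v = (4.8/2.5)(12 − 13.4) + 10.3 = 7.61
anchor → Form Q (Population Q): y = (2.1/3.6)(7.61 − 10.8) + 14.6 = 12.7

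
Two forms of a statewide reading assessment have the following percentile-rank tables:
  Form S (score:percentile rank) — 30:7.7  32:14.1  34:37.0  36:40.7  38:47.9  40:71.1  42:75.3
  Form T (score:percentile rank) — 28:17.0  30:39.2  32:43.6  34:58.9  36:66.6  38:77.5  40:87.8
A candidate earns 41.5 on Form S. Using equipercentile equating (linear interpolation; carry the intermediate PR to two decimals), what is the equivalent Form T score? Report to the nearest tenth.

PR of 41.5 on Form S: 71.1 + (41.5 − 40)/(42 − 40) × (75.3 − 71.1) = 74.25
On Form T, PR 74.25 falls between score 36 (PR 66.6) and 38 (PR 77.5).
Interpolate: 36 + (74.25 − 66.6)/(77.5 − 66.6) × (38 − 36) = 37.4

37.4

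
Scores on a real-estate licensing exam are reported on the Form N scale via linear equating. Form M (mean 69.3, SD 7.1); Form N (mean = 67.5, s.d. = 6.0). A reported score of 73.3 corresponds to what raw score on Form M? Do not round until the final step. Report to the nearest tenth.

76.2

Invert y = (SD_Y/SD_X)(x − M_X) + M_Y:
x = (SD_X/SD_Y)(y − M_Y) + M_X = (7.1/6.0)(73.3 − 67.5) + 69.3
x = 1.183333 × 5.800 + 69.3 = 76.2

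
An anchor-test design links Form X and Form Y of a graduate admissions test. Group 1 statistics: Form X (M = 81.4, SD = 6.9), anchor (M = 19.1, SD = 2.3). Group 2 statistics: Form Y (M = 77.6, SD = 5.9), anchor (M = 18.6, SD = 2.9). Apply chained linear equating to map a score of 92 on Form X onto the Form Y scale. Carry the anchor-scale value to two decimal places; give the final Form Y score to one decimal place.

Form X → anchor (Group 1): v = (2.3/6.9)(92 − 81.4) + 19.1 = 22.63
anchor → Form Y (Group 2): y = (5.9/2.9)(22.63 − 18.6) + 77.6 = 85.8

85.8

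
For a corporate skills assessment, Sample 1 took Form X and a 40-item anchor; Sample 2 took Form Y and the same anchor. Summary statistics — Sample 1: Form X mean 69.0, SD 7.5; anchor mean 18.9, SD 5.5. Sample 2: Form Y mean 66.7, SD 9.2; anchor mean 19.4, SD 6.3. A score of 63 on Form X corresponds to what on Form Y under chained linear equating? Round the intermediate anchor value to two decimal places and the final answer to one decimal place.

59.5

Form X → anchor (Sample 1): v = (5.5/7.5)(63 − 69.0) + 18.9 = 14.50
anchor → Form Y (Sample 2): y = (9.2/6.3)(14.50 − 19.4) + 66.7 = 59.5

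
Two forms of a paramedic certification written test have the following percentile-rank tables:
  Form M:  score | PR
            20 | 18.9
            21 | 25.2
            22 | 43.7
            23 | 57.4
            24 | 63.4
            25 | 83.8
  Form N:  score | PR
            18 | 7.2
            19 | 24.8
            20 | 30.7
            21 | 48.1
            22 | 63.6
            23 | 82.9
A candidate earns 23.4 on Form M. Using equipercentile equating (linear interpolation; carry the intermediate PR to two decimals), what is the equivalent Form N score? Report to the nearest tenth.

PR of 23.4 on Form M: 57.4 + (23.4 − 23)/(24 − 23) × (63.4 − 57.4) = 59.80
On Form N, PR 59.80 falls between score 21 (PR 48.1) and 22 (PR 63.6).
Interpolate: 21 + (59.80 − 48.1)/(63.6 − 48.1) × (22 − 21) = 21.8

21.8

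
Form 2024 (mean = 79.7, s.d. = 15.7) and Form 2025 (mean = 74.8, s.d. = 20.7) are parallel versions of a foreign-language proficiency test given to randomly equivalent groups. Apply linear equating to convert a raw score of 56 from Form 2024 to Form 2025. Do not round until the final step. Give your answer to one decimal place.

43.6

Linear equating: y = (SD_Y/SD_X)(x − M_X) + M_Y
y = (20.7/15.7)(56 − 79.7) + 74.8
y = 1.318471 × -23.7 + 74.8 = -31.2478 + 74.8 = 43.6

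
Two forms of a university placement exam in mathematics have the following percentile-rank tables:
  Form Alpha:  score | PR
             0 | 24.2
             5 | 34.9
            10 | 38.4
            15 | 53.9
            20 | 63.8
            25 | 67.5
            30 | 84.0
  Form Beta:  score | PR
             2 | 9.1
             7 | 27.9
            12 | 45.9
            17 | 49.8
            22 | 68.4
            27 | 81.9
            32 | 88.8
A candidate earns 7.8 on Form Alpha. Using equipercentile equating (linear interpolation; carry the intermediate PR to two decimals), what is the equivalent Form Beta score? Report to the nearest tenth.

PR of 7.8 on Form Alpha: 34.9 + (7.8 − 5)/(10 − 5) × (38.4 − 34.9) = 36.86
On Form Beta, PR 36.86 falls between score 7 (PR 27.9) and 12 (PR 45.9).
Interpolate: 7 + (36.86 − 27.9)/(45.9 − 27.9) × (12 − 7) = 9.5

9.5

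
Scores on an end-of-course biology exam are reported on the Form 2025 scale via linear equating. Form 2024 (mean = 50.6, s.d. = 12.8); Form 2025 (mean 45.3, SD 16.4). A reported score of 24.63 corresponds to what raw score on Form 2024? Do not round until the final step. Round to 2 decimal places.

34.47

Invert y = (SD_Y/SD_X)(x − M_X) + M_Y:
x = (SD_X/SD_Y)(y − M_Y) + M_X = (12.8/16.4)(24.63 − 45.3) + 50.6
x = 0.780488 × -20.670 + 50.6 = 34.47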